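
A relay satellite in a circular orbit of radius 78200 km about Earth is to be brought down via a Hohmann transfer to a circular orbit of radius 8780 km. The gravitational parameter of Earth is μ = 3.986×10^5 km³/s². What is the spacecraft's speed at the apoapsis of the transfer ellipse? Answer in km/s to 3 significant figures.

Semi-major axis of the transfer orbit: a_t = (78200 + 8780)/2 = 43490 km.
The apoapsis of the transfer ellipse is at r = 78200 km.
Vis-viva: v = √[μ(2/r − 1/a_t)] = √[3.986×10^5 × (2/78200 − 1/43490)] = 1.014 km/s.

v = 1.01 km/s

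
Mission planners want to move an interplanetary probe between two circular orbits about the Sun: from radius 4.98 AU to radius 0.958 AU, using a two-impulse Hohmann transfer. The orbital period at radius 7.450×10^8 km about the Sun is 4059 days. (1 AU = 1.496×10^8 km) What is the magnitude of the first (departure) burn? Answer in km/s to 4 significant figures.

Δv₁ = 5.766 km/s

From Kepler's third law T² = 4π²r³/μ at r = 7.450×10^8 km, T = 4059 days = 4059 × 86400 s = 3.506976×10^8 s: μ = 4π²r³/T² = 1.32728×10^11 km³/s².
In km: r₁ = 4.98 × 1.496×10^8 = 7.45008×10^8 km; r₂ = 0.958 × 1.496×10^8 = 1.433168×10^8 km.
The Hohmann ellipse has a_t = (r₁ + r₂)/2 = 4.441624×10^8 km.
On the circular orbit at r = 7.45008×10^8 km, v_c = √(μ/r) = 13.348 km/s.
Transfer-orbit speed at the same r (vis-viva, a = a_t): v_t = √[μ(2/r − 1/a_t)] = 7.5819 km/s.
Δv₁ = |v_t − v_c| = |7.5819 − 13.348| = 5.766 km/s.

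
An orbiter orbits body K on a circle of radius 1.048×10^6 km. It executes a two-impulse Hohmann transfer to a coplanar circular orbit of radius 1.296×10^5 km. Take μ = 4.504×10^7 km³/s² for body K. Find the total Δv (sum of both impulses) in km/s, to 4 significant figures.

The Hohmann ellipse has a_t = (r₁ + r₂)/2 = 5.888×10^5 km.
At r₁ the circular-orbit speed is v₁ = √(μ/r₁) = 6.556 km/s.
Transfer-orbit speed at r₁ (vis-viva equation): v_a = √[μ(2/r₁ − 1/a_t)] = 3.076 km/s.
First burn Δv₁ = |v_a − v₁| = 3.480 km/s.
At r₂, v₂ = √(μ/r₂) = 18.642 km/s.
Transfer-orbit speed at r₂: v_p = √[μ(2/r₂ − 1/a_t)] = 24.871 km/s.
Second burn Δv₂ = |v₂ − v_p| = 6.229 km/s.
Total Δv = Δv₁ + Δv₂ = 9.709 km/s.

Δv = 9.709 km/s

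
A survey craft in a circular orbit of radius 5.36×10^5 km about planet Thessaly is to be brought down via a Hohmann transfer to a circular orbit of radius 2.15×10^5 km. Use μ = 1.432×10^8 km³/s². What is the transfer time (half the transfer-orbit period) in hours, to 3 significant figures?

t = 16.8 hours

Semi-major axis of the transfer orbit: a_t = (5.360×10^5 + 2.150×10^5)/2 = 3.755×10^5 km.
By Kepler's third law the transfer-orbit period is T = 2π√(a_t³/μ), so t = T/2 = 60410 s.
Converting: 60410 s ÷ 3600 s/hour = 16.8 hours.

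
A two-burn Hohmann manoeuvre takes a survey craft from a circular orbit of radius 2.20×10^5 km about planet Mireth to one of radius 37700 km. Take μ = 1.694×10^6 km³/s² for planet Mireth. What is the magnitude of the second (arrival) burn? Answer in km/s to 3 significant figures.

Semi-major axis of the transfer orbit: a_t = (2.200×10^5 + 37700)/2 = 1.2885×10^5 km.
On the circular orbit at r = 37700 km, v_c = √(μ/r) = 6.703 km/s.
Vis-viva on the transfer ellipse at r = 37700 km gives v_t = √[μ(2/r − 1/a_t)] = 8.759 km/s.
Δv₂ = |v_t − v_c| = |8.759 − 6.703| = 2.056 km/s.

Δv₂ = 2.06 km/s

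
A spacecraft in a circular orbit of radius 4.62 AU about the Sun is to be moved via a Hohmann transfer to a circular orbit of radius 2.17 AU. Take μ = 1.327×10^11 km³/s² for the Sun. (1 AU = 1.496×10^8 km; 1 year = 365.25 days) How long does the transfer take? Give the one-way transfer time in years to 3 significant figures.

t = 3.13 years

In km: r₁ = 4.62 × 1.496×10^8 = 6.91152×10^8 km; r₂ = 2.17 × 1.496×10^8 = 3.24632×10^8 km.
Semi-major axis of the transfer orbit: a_t = (6.91152×10^8 + 3.24632×10^8)/2 = 5.07892×10^8 km.
Half the transfer-orbit period gives t = π√(a_t³/μ) = 9.871×10^7 s.
Converting: 9.871×10^7 s ÷ 3.15576×10^7 s/year (365.25 × 86400) = 3.13 years.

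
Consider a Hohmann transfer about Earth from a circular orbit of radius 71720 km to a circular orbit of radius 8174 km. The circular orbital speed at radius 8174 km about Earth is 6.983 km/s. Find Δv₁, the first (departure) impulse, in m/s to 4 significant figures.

Δv₁ = 1291 m/s

From the circular-orbit relation v² = μ/r at r = 8174 km: μ = v²r = (6.983)² × 8174 = 3.98583×10^5 km³/s².
The Hohmann ellipse has a_t = (r₁ + r₂)/2 = 39947 km.
On the circular orbit at r = 71720 km, v_c = √(μ/r) = 2.357 km/s.
Transfer-orbit speed at the same r (vis-viva, a = a_t): v_t = √[μ(2/r − 1/a_t)] = 1.066 km/s.
Δv₁ = |v_t − v_c| = |1.066 − 2.357| = 1.291 km/s.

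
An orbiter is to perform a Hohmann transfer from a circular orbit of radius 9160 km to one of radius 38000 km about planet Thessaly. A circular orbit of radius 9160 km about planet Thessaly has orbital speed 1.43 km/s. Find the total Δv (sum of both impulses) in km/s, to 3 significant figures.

Δv = 0.650 km/s

From the circular-orbit relation v² = μ/r at r = 9160 km: μ = v²r = (1.43)² × 9160 = 18731.3 km³/s².
Semi-major axis of the transfer orbit: a_t = (9160 + 38000)/2 = 23580 km.
Circular speed at r₁: v₁ = √(μ/r₁) = √(18731.3/9160) = 1.4300 km/s.
On the transfer ellipse at r₁, v² = μ(2/r − 1/a) gives v_p = √[μ(2/r₁ − 1/a_t)] = 1.8153 km/s.
First burn Δv₁ = |v_p − v₁| = 0.3853 km/s.
Circular speed at r₂: v₂ = √(μ/r₂) = 0.7021 km/s.
Transfer-orbit speed at r₂: v_a = √[μ(2/r₂ − 1/a_t)] = 0.4376 km/s.
Second burn Δv₂ = |v₂ − v_a| = 0.2645 km/s.
Δv = Δv₁ + Δv₂ = 0.3853 + 0.2645 = 0.6498 km/s.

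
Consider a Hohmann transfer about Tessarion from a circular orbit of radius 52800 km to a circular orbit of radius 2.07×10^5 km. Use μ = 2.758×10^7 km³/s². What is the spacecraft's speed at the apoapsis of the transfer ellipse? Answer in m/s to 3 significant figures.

The Hohmann ellipse has a_t = (r₁ + r₂)/2 = 1.299×10^5 km.
The apoapsis of the transfer ellipse is at r = 2.070×10^5 km.
From the vis-viva equation, v = √[μ(2/r − 1/a_t)] = 7.359 km/s.

v = 7360 m/s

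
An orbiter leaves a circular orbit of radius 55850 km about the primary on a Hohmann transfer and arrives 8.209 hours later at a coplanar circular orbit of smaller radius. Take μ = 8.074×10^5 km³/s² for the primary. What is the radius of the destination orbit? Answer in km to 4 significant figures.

r₂ = 27140 km

Transfer time t = 8.209 hours = 29552.4 s, and t = π√(a_t³/μ).
So a_t = (μ t²/π²)^(1/3) = (8.074×10^5 × (29552.4)² / π²)^(1/3) = 41495 km.
Since a_t = (r₁ + r₂)/2, r₂ = 2a_t − r₁ = 2×41495 − 55850 = 27140 km.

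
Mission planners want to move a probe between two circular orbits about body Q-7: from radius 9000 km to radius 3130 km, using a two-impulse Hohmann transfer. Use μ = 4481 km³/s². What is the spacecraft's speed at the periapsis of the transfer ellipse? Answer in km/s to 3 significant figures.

The Hohmann ellipse has a_t = (r₁ + r₂)/2 = 6065 km.
The periapsis of the transfer ellipse is at r = 3130 km.
Vis-viva: v = √[μ(2/r − 1/a_t)] = √[4481 × (2/3130 − 1/6065)] = 1.458 km/s.

v = 1.46 km/s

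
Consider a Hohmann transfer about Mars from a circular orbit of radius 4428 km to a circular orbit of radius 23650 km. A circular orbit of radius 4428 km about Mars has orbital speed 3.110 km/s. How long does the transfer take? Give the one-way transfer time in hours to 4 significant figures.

t = 7.014 hours

From the circular-orbit relation v² = μ/r at r = 4428 km: μ = v²r = (3.110)² × 4428 = 42828.1 km³/s².
Transfer-ellipse semi-major axis a_t = (r₁ + r₂)/2 = (4428 + 23650)/2 = 14039 km.
By Kepler's third law the transfer-orbit period is T = 2π√(a_t³/μ), so t = T/2 = 25250 s.
Converting: 25250 s ÷ 3600 s/hour = 7.014 hours.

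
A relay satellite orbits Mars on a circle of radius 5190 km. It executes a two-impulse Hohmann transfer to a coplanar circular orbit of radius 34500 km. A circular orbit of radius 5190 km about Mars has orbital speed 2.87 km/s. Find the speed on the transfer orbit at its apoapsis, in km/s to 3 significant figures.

v = 0.569 km/s

From the circular-orbit relation v² = μ/r at r = 5190 km: μ = v²r = (2.87)² × 5190 = 42749.5 km³/s².
Transfer-ellipse semi-major axis a_t = (r₁ + r₂)/2 = (5190 + 34500)/2 = 19845 km.
At apoapsis, r = 34500 km.
Applying v² = μ(2/r − 1/a_t): v = 0.5693 km/s.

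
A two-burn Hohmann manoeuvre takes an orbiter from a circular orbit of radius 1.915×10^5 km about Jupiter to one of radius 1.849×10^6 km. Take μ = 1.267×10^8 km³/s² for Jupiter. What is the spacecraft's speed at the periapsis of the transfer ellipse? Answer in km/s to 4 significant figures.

v = 34.63 km/s

Semi-major axis of the transfer orbit: a_t = (1.915×10^5 + 1.849×10^6)/2 = 1.02025×10^6 km.
The periapsis of the transfer ellipse is at r = 1.915×10^5 km.
Vis-viva: v = √[μ(2/r − 1/a_t)] = √[1.267×10^8 × (2/1.915×10^5 − 1/1.02025×10^6)] = 34.63 km/s.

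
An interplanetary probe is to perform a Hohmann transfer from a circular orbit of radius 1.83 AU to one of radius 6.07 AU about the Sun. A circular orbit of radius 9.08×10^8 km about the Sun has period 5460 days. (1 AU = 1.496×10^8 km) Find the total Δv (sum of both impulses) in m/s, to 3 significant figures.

From Kepler's third law T² = 4π²r³/μ at r = 9.08×10^8 km, T = 5460 days = 5460 × 86400 s = 4.71744×10^8 s: μ = 4π²r³/T² = 1.32802×10^11 km³/s².
In km: r₁ = 1.83 × 1.496×10^8 = 2.73768×10^8 km; r₂ = 6.07 × 1.496×10^8 = 9.08072×10^8 km.
Semi-major axis of the transfer orbit: a_t = (2.73768×10^8 + 9.08072×10^8)/2 = 5.9092×10^8 km.
Circular speed at r₁: v₁ = √(μ/r₁) = √(1.32802×10^11/2.73768×10^8) = 22.025 km/s.
On the transfer ellipse at r₁, vis-viva gives v_p = √[μ(2/r₁ − 1/a_t)] = 27.303 km/s.
First burn Δv₁ = |v_p − v₁| = 5.278 km/s.
Circular speed at r₂: v₂ = √(μ/r₂) = 12.093 km/s.
Transfer-orbit speed at r₂: v_a = √[μ(2/r₂ − 1/a_t)] = 8.2313 km/s.
Second burn Δv₂ = |v₂ − v_a| = 3.862 km/s.
Δv = Δv₁ + Δv₂ = 5.278 + 3.862 = 9.140 km/s.

Δv = 9140 m/s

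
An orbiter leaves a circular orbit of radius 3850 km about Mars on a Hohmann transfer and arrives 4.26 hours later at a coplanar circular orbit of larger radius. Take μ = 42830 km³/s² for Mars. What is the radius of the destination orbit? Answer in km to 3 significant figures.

r₂ = 16300 km

Transfer time t = 4.26 hours = 15336 s, and t = π√(a_t³/μ).
So a_t = (μ t²/π²)^(1/3) = (42830 × (15336)² / π²)^(1/3) = 10068 km.
Since a_t = (r₁ + r₂)/2, r₂ = 2a_t − r₁ = 2×10068 − 3850 = 16286 km.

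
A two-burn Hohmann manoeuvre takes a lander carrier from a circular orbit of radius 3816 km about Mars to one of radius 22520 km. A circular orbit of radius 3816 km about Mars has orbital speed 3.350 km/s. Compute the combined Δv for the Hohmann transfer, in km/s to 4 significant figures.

From the circular-orbit relation v² = μ/r at r = 3816 km: μ = v²r = (3.350)² × 3816 = 42825.1 km³/s².
The Hohmann ellipse has a_t = (r₁ + r₂)/2 = 13168 km.
At r₁ the circular-orbit speed is v₁ = √(μ/r₁) = 3.350 km/s.
On the transfer ellipse at r₁, vis-viva gives v_p = √[μ(2/r₁ − 1/a_t)] = 4.381 km/s.
First burn Δv₁ = |v_p − v₁| = 1.031 km/s.
Circular speed at r₂: v₂ = √(μ/r₂) = 1.379002 km/s.
Transfer-orbit speed at r₂: v_a = √[μ(2/r₂ − 1/a_t)] = 0.7423506 km/s.
Second burn Δv₂ = |v₂ − v_a| = 0.6367 km/s.
Δv = Δv₁ + Δv₂ = 1.031 + 0.6367 = 1.668 km/s.

Δv = 1.668 km/s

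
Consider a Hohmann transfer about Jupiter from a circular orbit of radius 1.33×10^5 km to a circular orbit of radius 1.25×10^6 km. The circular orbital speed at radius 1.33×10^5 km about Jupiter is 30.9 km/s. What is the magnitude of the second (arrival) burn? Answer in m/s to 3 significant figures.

From the circular-orbit relation v² = μ/r at r = 1.33×10^5 km: μ = v²r = (30.9)² × 1.33×10^5 = 1.26990×10^8 km³/s².
Transfer-ellipse semi-major axis a_t = (r₁ + r₂)/2 = (1.330×10^5 + 1.250×10^6)/2 = 6.915×10^5 km.
On the circular orbit at r = 1.250×10^6 km, v_c = √(μ/r) = 10.079 km/s.
Vis-viva on the transfer ellipse at r = 1.250×10^6 km gives v_t = √[μ(2/r − 1/a_t)] = 4.4204 km/s.
Δv₂ = |v_t − v_c| = |4.4204 − 10.079| = 5.659 km/s.

Δv₂ = 5660 m/s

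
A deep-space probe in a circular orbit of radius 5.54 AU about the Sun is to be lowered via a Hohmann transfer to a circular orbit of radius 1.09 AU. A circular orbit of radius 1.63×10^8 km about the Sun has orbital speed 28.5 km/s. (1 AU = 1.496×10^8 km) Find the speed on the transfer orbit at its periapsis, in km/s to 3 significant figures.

From the circular-orbit relation v² = μ/r at r = 1.63×10^8 km: μ = v²r = (28.5)² × 1.63×10^8 = 1.32397×10^11 km³/s².
In km: r₁ = 5.54 × 1.496×10^8 = 8.28784×10^8 km; r₂ = 1.09 × 1.496×10^8 = 1.63064×10^8 km.
Transfer-ellipse semi-major axis a_t = (r₁ + r₂)/2 = (8.28784×10^8 + 1.63064×10^8)/2 = 4.95924×10^8 km.
At periapsis, r = 1.63064×10^8 km.
Applying v² = μ(2/r − 1/a_t): v = 36.84 km/s.

v = 36.8 km/s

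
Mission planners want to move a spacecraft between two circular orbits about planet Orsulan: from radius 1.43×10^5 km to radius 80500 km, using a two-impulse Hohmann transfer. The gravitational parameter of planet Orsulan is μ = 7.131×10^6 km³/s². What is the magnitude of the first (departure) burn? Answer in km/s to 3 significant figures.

Semi-major axis of the transfer orbit: a_t = (1.430×10^5 + 80500)/2 = 1.1175×10^5 km.
On the circular orbit at r = 1.430×10^5 km, v_c = √(μ/r) = 7.062 km/s.
Vis-viva on the transfer ellipse at r = 1.430×10^5 km gives v_t = √[μ(2/r − 1/a_t)] = 5.994 km/s.
Δv₁ = |v_t − v_c| = |5.994 − 7.062| = 1.068 km/s.

Δv₁ = 1.07 km/s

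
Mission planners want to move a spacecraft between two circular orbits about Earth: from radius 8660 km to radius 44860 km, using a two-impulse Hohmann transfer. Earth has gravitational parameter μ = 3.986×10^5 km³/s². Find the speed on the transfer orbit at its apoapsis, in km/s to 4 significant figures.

Transfer-ellipse semi-major axis a_t = (r₁ + r₂)/2 = (8660 + 44860)/2 = 26760 km.
At apoapsis, r = 44860 km.
Applying v² = μ(2/r − 1/a_t): v = 1.696 km/s.

v = 1.696 km/s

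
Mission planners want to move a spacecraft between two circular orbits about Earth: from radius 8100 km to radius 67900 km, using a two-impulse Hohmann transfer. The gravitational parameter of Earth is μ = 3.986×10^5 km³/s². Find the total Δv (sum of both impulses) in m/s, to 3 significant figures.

The Hohmann ellipse has a_t = (r₁ + r₂)/2 = 38000 km.
Circular speed at r₁: v₁ = √(μ/r₁) = √(3.986×10^5/8100) = 7.015 km/s.
Transfer-orbit speed at r₁ (vis-viva equation): v_p = √[μ(2/r₁ − 1/a_t)] = 9.377 km/s.
First burn Δv₁ = |v_p − v₁| = 2.362 km/s.
Circular speed at r₂: v₂ = √(μ/r₂) = 2.423 km/s.
Transfer-orbit speed at r₂: v_a = √[μ(2/r₂ − 1/a_t)] = 1.119 km/s.
Second burn Δv₂ = |v₂ − v_a| = 1.304 km/s.
Δv = Δv₁ + Δv₂ = 2.362 + 1.304 = 3.666 km/s.

Δv = 3670 m/s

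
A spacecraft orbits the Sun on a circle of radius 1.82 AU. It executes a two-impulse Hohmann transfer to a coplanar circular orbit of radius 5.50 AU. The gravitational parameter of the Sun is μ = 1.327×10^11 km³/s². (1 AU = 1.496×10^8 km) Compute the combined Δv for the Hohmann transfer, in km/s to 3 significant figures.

In km: r₁ = 1.82 × 1.496×10^8 = 2.72272×10^8 km; r₂ = 5.50 × 1.496×10^8 = 8.228×10^8 km.
The Hohmann ellipse has a_t = (r₁ + r₂)/2 = 5.47536×10^8 km.
Circular speed at r₁: v₁ = √(μ/r₁) = √(1.327×10^11/2.72272×10^8) = 22.077 km/s.
On the transfer ellipse at r₁, v² = μ(2/r − 1/a) gives v_p = √[μ(2/r₁ − 1/a_t)] = 27.063 km/s.
First burn Δv₁ = |v_p − v₁| = 4.986 km/s.
At r₂, v₂ = √(μ/r₂) = 12.6995 km/s.
Transfer-orbit speed at r₂: v_a = √[μ(2/r₂ − 1/a_t)] = 8.95537 km/s.
Second burn Δv₂ = |v₂ − v_a| = 3.744 km/s.
Δv = Δv₁ + Δv₂ = 4.986 + 3.744 = 8.730 km/s.

Δv = 8.73 km/s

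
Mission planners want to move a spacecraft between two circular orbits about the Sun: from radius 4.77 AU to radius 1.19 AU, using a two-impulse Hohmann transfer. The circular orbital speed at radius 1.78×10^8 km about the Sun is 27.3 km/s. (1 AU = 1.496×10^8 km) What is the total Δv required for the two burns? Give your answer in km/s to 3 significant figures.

Δv = 12.3 km/s

From the circular-orbit relation v² = μ/r at r = 1.78×10^8 km: μ = v²r = (27.3)² × 1.78×10^8 = 1.32662×10^11 km³/s².
In km: r₁ = 4.77 × 1.496×10^8 = 7.13592×10^8 km; r₂ = 1.19 × 1.496×10^8 = 1.78024×10^8 km.
Semi-major axis of the transfer orbit: a_t = (7.13592×10^8 + 1.78024×10^8)/2 = 4.45808×10^8 km.
Circular speed at r₁: v₁ = √(μ/r₁) = √(1.32662×10^11/7.13592×10^8) = 13.635 km/s.
Transfer-orbit speed at r₁ (vis-viva): v_a = √[μ(2/r₁ − 1/a_t)] = 8.6161 km/s.
First burn Δv₁ = |v_a − v₁| = 5.019 km/s.
At r₂, v₂ = √(μ/r₂) = 27.298 km/s.
Transfer-orbit speed at r₂: v_p = √[μ(2/r₂ − 1/a_t)] = 34.537 km/s.
Second burn Δv₂ = |v₂ − v_p| = 7.239 km/s.
Total Δv = Δv₁ + Δv₂ = 12.26 km/s.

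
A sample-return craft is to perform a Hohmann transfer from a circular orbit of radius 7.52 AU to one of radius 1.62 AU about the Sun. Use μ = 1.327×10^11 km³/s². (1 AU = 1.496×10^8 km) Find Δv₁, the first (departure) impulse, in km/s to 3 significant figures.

Δv₁ = 4.39 km/s

In km: r₁ = 7.52 × 1.496×10^8 = 1.124992×10^9 km; r₂ = 1.62 × 1.496×10^8 = 2.42352×10^8 km.
The Hohmann ellipse has a_t = (r₁ + r₂)/2 = 6.83672×10^8 km.
Circular speed at r = 1.124992×10^9 km: v_c = √(μ/r) = 10.86 km/s.
Transfer-orbit speed at the same r (vis-viva, a = a_t): v_t = √[μ(2/r − 1/a_t)] = 6.466 km/s.
Δv₁ = |v_t − v_c| = |6.466 − 10.86| = 4.394 km/s.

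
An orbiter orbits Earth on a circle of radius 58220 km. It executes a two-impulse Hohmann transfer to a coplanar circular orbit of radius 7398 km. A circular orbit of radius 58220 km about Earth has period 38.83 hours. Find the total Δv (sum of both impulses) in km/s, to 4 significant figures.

From Kepler's third law T² = 4π²r³/μ at r = 58220 km, T = 38.83 hours = 38.83 × 3600 s = 1.39788×10^5 s: μ = 4π²r³/T² = 3.98691×10^5 km³/s².
The Hohmann ellipse has a_t = (r₁ + r₂)/2 = 32809 km.
Circular speed at r₁: v₁ = √(μ/r₁) = √(3.98691×10^5/58220) = 2.617 km/s.
Transfer-orbit speed at r₁ (vis-viva): v_a = √[μ(2/r₁ − 1/a_t)] = 1.243 km/s.
First burn Δv₁ = |v_a − v₁| = 1.374 km/s.
Circular speed at r₂: v₂ = √(μ/r₂) = 7.341 km/s.
Transfer-orbit speed at r₂: v_p = √[μ(2/r₂ − 1/a_t)] = 9.779 km/s.
Second burn Δv₂ = |v₂ − v_p| = 2.438 km/s.
Δv = Δv₁ + Δv₂ = 1.374 + 2.438 = 3.812 km/s.

Δv = 3.812 km/s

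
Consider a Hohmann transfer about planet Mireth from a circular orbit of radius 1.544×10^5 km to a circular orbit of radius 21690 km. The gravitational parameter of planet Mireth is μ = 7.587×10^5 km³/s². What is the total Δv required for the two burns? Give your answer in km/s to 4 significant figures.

Δv = 3.034 km/s

Semi-major axis of the transfer orbit: a_t = (1.544×10^5 + 21690)/2 = 88045 km.
Circular speed at r₁: v₁ = √(μ/r₁) = √(7.587×10^5/1.544×10^5) = 2.21672 km/s.
Transfer-orbit speed at r₁ (v² = μ(2/r − 1/a)): v_a = √[μ(2/r₁ − 1/a_t)] = 1.10024 km/s.
First burn Δv₁ = |v_a − v₁| = 1.116 km/s.
Circular speed at r₂: v₂ = √(μ/r₂) = 5.914 km/s.
Transfer-orbit speed at r₂: v_p = √[μ(2/r₂ − 1/a_t)] = 7.832 km/s.
Second burn Δv₂ = |v₂ − v_p| = 1.918 km/s.
Total Δv = Δv₁ + Δv₂ = 3.034 km/s.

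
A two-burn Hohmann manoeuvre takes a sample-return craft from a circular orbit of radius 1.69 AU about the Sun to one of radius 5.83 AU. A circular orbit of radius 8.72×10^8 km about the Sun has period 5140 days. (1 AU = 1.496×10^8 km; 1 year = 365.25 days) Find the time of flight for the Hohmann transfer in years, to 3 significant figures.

t = 3.65 years

From Kepler's third law T² = 4π²r³/μ at r = 8.72×10^8 km, T = 5140 days = 5140 × 86400 s = 4.44096×10^8 s: μ = 4π²r³/T² = 1.32726×10^11 km³/s².
In km: r₁ = 1.69 × 1.496×10^8 = 2.52824×10^8 km; r₂ = 5.83 × 1.496×10^8 = 8.72168×10^8 km.
Transfer-ellipse semi-major axis a_t = (r₁ + r₂)/2 = (2.52824×10^8 + 8.72168×10^8)/2 = 5.62496×10^8 km.
Transfer time t = π√(a_t³/μ) = π√((5.62496×10^8)³ / 1.32726×10^11) = 1.1504×10^8 s.
Converting: 1.1504×10^8 s ÷ 3.15576×10^7 s/year (365.25 × 86400) = 3.65 years.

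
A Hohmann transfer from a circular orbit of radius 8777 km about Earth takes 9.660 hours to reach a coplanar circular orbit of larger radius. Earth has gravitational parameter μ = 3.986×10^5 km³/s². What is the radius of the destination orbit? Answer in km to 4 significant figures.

Transfer time t = 9.660 hours = 34776 s, and t = π√(a_t³/μ).
So a_t = (μ t²/π²)^(1/3) = (3.986×10^5 × (34776)² / π²)^(1/3) = 36554 km.
Since a_t = (r₁ + r₂)/2, r₂ = 2a_t − r₁ = 2×36554 − 8777 = 64331 km.

r₂ = 64330 km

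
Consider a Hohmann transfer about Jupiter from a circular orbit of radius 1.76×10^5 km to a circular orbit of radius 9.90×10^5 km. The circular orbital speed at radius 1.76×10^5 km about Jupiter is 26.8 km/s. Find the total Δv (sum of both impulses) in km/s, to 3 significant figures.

Δv = 13.2 km/s

From the circular-orbit relation v² = μ/r at r = 1.76×10^5 km: μ = v²r = (26.8)² × 1.76×10^5 = 1.26410×10^8 km³/s².
Semi-major axis of the transfer orbit: a_t = (1.760×10^5 + 9.900×10^5)/2 = 5.830×10^5 km.
Circular speed at r₁: v₁ = √(μ/r₁) = √(1.26410×10^8/1.760×10^5) = 26.8000 km/s.
On the transfer ellipse at r₁, vis-viva equation gives v_p = √[μ(2/r₁ − 1/a_t)] = 34.9235 km/s.
First burn Δv₁ = |v_p − v₁| = 8.1235 km/s.
At r₂, v₂ = √(μ/r₂) = 11.29987 km/s.
Transfer-orbit speed at r₂: v_a = √[μ(2/r₂ − 1/a_t)] = 6.208627 km/s.
Second burn Δv₂ = |v₂ − v_a| = 5.0912 km/s.
Total Δv = Δv₁ + Δv₂ = 13.21 km/s.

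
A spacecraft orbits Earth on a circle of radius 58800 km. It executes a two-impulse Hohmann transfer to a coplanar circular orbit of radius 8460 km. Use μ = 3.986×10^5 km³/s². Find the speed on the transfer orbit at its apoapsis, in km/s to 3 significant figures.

v = 1.31 km/s

The Hohmann ellipse has a_t = (r₁ + r₂)/2 = 33630 km.
At apoapsis, r = 58800 km.
From the vis-viva equation, v = √[μ(2/r − 1/a_t)] = 1.306 km/s.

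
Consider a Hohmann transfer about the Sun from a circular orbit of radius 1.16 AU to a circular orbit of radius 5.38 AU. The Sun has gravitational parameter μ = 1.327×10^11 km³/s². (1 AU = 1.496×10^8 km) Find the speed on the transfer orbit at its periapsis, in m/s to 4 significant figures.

In km: r₁ = 1.16 × 1.496×10^8 = 1.73536×10^8 km; r₂ = 5.38 × 1.496×10^8 = 8.04848×10^8 km.
The Hohmann ellipse has a_t = (r₁ + r₂)/2 = 4.89192×10^8 km.
The periapsis of the transfer ellipse is at r = 1.73536×10^8 km.
Vis-viva: v = √[μ(2/r − 1/a_t)] = √[1.327×10^11 × (2/1.73536×10^8 − 1/4.89192×10^8)] = 35.47 km/s.

v = 35470 m/s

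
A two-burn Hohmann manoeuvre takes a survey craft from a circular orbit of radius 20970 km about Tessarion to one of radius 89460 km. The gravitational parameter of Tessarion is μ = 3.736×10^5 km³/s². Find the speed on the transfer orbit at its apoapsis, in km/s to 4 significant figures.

v = 1.259 km/s

Transfer-ellipse semi-major axis a_t = (r₁ + r₂)/2 = (20970 + 89460)/2 = 55215 km.
The apoapsis of the transfer ellipse is at r = 89460 km.
Vis-viva: v = √[μ(2/r − 1/a_t)] = √[3.736×10^5 × (2/89460 − 1/55215)] = 1.259 km/s.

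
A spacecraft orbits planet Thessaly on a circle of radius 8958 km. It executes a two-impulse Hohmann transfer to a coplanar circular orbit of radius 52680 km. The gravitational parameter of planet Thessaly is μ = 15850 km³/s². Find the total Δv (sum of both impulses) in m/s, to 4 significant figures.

Transfer-ellipse semi-major axis a_t = (r₁ + r₂)/2 = (8958 + 52680)/2 = 30819 km.
Circular speed at r₁: v₁ = √(μ/r₁) = √(15850/8958) = 1.3302 km/s.
Transfer-orbit speed at r₁ (v² = μ(2/r − 1/a)): v_p = √[μ(2/r₁ − 1/a_t)] = 1.7391 km/s.
First burn Δv₁ = |v_p − v₁| = 0.4089 km/s.
At r₂, v₂ = √(μ/r₂) = 0.5485 km/s.
Transfer-orbit speed at r₂: v_a = √[μ(2/r₂ − 1/a_t)] = 0.2957 km/s.
Second burn Δv₂ = |v₂ − v_a| = 0.2528 km/s.
Δv = Δv₁ + Δv₂ = 0.4089 + 0.2528 = 0.6617 km/s.

Δv = 661.7 m/s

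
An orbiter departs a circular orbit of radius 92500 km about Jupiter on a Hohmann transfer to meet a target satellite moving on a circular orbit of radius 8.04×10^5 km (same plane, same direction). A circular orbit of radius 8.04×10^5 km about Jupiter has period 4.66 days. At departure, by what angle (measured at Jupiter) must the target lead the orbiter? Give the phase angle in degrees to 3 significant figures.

From Kepler's third law T² = 4π²r³/μ at r = 8.04×10^5 km, T = 4.66 days = 4.66 × 86400 s = 4.02624×10^5 s: μ = 4π²r³/T² = 1.26569×10^8 km³/s².
The Hohmann ellipse has a_t = (r₁ + r₂)/2 = 4.4825×10^5 km.
Transfer time t = π√(a_t³/μ) = 83804 s.
Target angular speed ω₂ = √(μ/r₂³) = 1.5606×10^-5 rad/s.
Angle swept by the target during transfer: ω₂·t = 1.3078 rad = 74.93°.
The orbiter traverses 180° on the transfer ellipse, so the target must lead by 180° − 74.93° = 105°.

φ = 105°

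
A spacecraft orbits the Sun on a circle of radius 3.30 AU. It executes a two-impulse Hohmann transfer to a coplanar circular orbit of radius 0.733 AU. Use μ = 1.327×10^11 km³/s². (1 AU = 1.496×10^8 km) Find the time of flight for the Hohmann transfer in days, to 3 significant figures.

In km: r₁ = 3.30 × 1.496×10^8 = 4.9368×10^8 km; r₂ = 0.733 × 1.496×10^8 = 1.096568×10^8 km.
The Hohmann ellipse has a_t = (r₁ + r₂)/2 = 3.016684×10^8 km.
Half the transfer-orbit period gives t = π√(a_t³/μ) = 4.519×10^7 s.
Converting: 4.519×10^7 s ÷ 86400 s/day = 523 days.

t = 523 days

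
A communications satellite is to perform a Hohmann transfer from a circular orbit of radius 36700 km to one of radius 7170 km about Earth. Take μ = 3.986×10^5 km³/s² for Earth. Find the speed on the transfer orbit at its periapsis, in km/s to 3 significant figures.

The Hohmann ellipse has a_t = (r₁ + r₂)/2 = 21935 km.
At periapsis, r = 7170 km.
Applying v² = μ(2/r − 1/a_t): v = 9.644 km/s.

v = 9.64 km/s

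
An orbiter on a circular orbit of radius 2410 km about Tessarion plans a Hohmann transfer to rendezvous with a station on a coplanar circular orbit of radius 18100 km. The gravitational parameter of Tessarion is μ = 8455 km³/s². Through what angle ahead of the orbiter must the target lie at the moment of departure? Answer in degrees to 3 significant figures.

Semi-major axis of the transfer orbit: a_t = (2410 + 18100)/2 = 10255 km.
The half-period of the transfer ellipse is t = π√(a_t³/μ) = 35481 s.
Target angular speed ω₂ = √(μ/r₂³) = 3.7761×10^-5 rad/s.
Angle swept by the target during transfer: ω₂·t = 1.3398 rad = 76.76°.
The orbiter traverses 180° on the transfer ellipse, so the target must lead by 180° − 76.76° = 103°.

φ = 103°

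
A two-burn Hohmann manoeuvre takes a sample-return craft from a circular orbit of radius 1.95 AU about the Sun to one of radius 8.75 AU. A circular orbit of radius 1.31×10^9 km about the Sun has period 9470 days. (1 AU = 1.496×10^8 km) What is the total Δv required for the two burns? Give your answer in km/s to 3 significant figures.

From Kepler's third law T² = 4π²r³/μ at r = 1.31×10^9 km, T = 9470 days = 9470 × 86400 s = 8.18208×10^8 s: μ = 4π²r³/T² = 1.32570×10^11 km³/s².
In km: r₁ = 1.95 × 1.496×10^8 = 2.9172×10^8 km; r₂ = 8.75 × 1.496×10^8 = 1.309×10^9 km.
The Hohmann ellipse has a_t = (r₁ + r₂)/2 = 8.0036×10^8 km.
Circular speed at r₁: v₁ = √(μ/r₁) = √(1.32570×10^11/2.9172×10^8) = 21.318 km/s.
Transfer-orbit speed at r₁ (v² = μ(2/r − 1/a)): v_p = √[μ(2/r₁ − 1/a_t)] = 27.263 km/s.
First burn Δv₁ = |v_p − v₁| = 5.945 km/s.
At r₂, v₂ = √(μ/r₂) = 10.064 km/s.
Transfer-orbit speed at r₂: v_a = √[μ(2/r₂ − 1/a_t)] = 6.0757 km/s.
Second burn Δv₂ = |v₂ − v_a| = 3.988 km/s.
Δv = Δv₁ + Δv₂ = 5.945 + 3.988 = 9.933 km/s.

Δv = 9.93 km/s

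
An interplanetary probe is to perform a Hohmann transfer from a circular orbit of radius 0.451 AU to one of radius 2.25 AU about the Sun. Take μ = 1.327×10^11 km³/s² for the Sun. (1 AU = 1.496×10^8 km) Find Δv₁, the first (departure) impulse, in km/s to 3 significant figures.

In km: r₁ = 0.451 × 1.496×10^8 = 6.74696×10^7 km; r₂ = 2.25 × 1.496×10^8 = 3.366×10^8 km.
Semi-major axis of the transfer orbit: a_t = (6.74696×10^7 + 3.366×10^8)/2 = 2.020348×10^8 km.
On the circular orbit at r = 6.74696×10^7 km, v_c = √(μ/r) = 44.35 km/s.
Transfer-orbit speed at the same r (vis-viva, a = a_t): v_t = √[μ(2/r − 1/a_t)] = 57.24 km/s.
Δv₁ = |v_t − v_c| = |57.24 − 44.35| = 12.89 km/s.

Δv₁ = 12.9 km/s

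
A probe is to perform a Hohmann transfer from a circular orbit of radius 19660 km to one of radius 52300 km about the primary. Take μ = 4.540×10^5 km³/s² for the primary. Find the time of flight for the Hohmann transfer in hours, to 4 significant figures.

Semi-major axis of the transfer orbit: a_t = (19660 + 52300)/2 = 35980 km.
Half the transfer-orbit period gives t = π√(a_t³/μ) = 31820 s.
Converting: 31820 s ÷ 3600 s/hour = 8.839 hours.

t = 8.839 hours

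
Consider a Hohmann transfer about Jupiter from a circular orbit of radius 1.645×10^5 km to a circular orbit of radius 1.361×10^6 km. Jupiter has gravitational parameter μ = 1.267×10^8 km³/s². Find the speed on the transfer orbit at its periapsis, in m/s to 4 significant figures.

Semi-major axis of the transfer orbit: a_t = (1.645×10^5 + 1.361×10^6)/2 = 7.6275×10^5 km.
The periapsis of the transfer ellipse is at r = 1.645×10^5 km.
Vis-viva: v = √[μ(2/r − 1/a_t)] = √[1.267×10^8 × (2/1.645×10^5 − 1/7.6275×10^5)] = 37.07 km/s.

v = 37070 m/s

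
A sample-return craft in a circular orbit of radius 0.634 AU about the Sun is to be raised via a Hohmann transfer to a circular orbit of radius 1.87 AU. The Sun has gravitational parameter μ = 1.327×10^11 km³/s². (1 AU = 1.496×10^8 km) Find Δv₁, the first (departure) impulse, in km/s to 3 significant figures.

In km: r₁ = 0.634 × 1.496×10^8 = 9.48464×10^7 km; r₂ = 1.87 × 1.496×10^8 = 2.79752×10^8 km.
Transfer-ellipse semi-major axis a_t = (r₁ + r₂)/2 = (9.48464×10^7 + 2.79752×10^8)/2 = 1.872992×10^8 km.
Circular speed at r = 9.48464×10^7 km: v_c = √(μ/r) = 37.4046 km/s.
Vis-viva on the transfer ellipse at r = 9.48464×10^7 km gives v_t = √[μ(2/r − 1/a_t)] = 45.7134 km/s.
Δv₁ = |v_t − v_c| = |45.7134 − 37.4046| = 8.309 km/s.

Δv₁ = 8.31 km/s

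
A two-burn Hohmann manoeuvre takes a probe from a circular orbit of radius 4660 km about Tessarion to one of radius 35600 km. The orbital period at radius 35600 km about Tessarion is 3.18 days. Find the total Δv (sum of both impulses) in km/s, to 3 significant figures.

From Kepler's third law T² = 4π²r³/μ at r = 35600 km, T = 3.18 days = 3.18 × 86400 s = 2.74752×10^5 s: μ = 4π²r³/T² = 23595.4 km³/s².
The Hohmann ellipse has a_t = (r₁ + r₂)/2 = 20130 km.
Circular speed at r₁: v₁ = √(μ/r₁) = √(23595.4/4660) = 2.2502 km/s.
On the transfer ellipse at r₁, vis-viva equation gives v_p = √[μ(2/r₁ − 1/a_t)] = 2.9924 km/s.
First burn Δv₁ = |v_p − v₁| = 0.7422 km/s.
Circular speed at r₂: v₂ = √(μ/r₂) = 0.8141 km/s.
Transfer-orbit speed at r₂: v_a = √[μ(2/r₂ − 1/a_t)] = 0.3917 km/s.
Second burn Δv₂ = |v₂ − v_a| = 0.4224 km/s.
Total Δv = Δv₁ + Δv₂ = 1.165 km/s.

Δv = 1.16 km/s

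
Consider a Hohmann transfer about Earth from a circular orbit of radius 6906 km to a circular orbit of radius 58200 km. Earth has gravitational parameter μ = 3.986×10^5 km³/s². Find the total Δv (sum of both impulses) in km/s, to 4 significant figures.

The Hohmann ellipse has a_t = (r₁ + r₂)/2 = 32553 km.
At r₁ the circular-orbit speed is v₁ = √(μ/r₁) = 7.5972 km/s.
Transfer-orbit speed at r₁ (vis-viva): v_p = √[μ(2/r₁ − 1/a_t)] = 10.158 km/s.
First burn Δv₁ = |v_p − v₁| = 2.561 km/s.
At r₂, v₂ = √(μ/r₂) = 2.617 km/s.
Transfer-orbit speed at r₂: v_a = √[μ(2/r₂ − 1/a_t)] = 1.205 km/s.
Second burn Δv₂ = |v₂ − v_a| = 1.412 km/s.
Δv = Δv₁ + Δv₂ = 2.561 + 1.412 = 3.973 km/s.

Δv = 3.973 km/s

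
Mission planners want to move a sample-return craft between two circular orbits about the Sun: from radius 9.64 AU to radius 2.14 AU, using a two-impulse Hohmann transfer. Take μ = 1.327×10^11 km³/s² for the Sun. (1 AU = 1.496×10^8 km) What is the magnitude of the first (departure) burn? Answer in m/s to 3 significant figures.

Δv₁ = 3810 m/s

In km: r₁ = 9.64 × 1.496×10^8 = 1.442144×10^9 km; r₂ = 2.14 × 1.496×10^8 = 3.20144×10^8 km.
The Hohmann ellipse has a_t = (r₁ + r₂)/2 = 8.81144×10^8 km.
On the circular orbit at r = 1.442144×10^9 km, v_c = √(μ/r) = 9.592 km/s.
Vis-viva on the transfer ellipse at r = 1.442144×10^9 km gives v_t = √[μ(2/r − 1/a_t)] = 5.782 km/s.
Δv₁ = |v_t − v_c| = |5.782 − 9.592| = 3.810 km/s.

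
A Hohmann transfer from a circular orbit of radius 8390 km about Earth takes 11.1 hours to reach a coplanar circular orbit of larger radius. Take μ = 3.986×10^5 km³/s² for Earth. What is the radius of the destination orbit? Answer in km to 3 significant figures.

r₂ = 71800 km

Transfer time t = 11.1 hours = 39960 s, and t = π√(a_t³/μ).
So a_t = (μ t²/π²)^(1/3) = (3.986×10^5 × (39960)² / π²)^(1/3) = 40102 km.
Since a_t = (r₁ + r₂)/2, r₂ = 2a_t − r₁ = 2×40102 − 8390 = 71814 km.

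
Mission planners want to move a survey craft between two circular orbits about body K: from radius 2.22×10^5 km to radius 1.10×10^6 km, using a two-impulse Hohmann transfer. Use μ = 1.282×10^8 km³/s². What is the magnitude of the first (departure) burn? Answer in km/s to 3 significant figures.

Transfer-ellipse semi-major axis a_t = (r₁ + r₂)/2 = (2.220×10^5 + 1.100×10^6)/2 = 6.610×10^5 km.
Circular speed at r = 2.220×10^5 km: v_c = √(μ/r) = 24.031 km/s.
Transfer-orbit speed at the same r (vis-viva, a = a_t): v_t = √[μ(2/r − 1/a_t)] = 31.000 km/s.
Δv₁ = |v_t − v_c| = |31.000 − 24.031| = 6.969 km/s.

Δv₁ = 6.97 km/s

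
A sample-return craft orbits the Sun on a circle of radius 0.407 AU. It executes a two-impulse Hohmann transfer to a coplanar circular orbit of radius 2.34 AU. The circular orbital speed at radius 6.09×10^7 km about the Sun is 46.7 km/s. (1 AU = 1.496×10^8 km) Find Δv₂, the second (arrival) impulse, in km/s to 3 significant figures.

From the circular-orbit relation v² = μ/r at r = 6.09×10^7 km: μ = v²r = (46.7)² × 6.09×10^7 = 1.32816×10^11 km³/s².
In km: r₁ = 0.407 × 1.496×10^8 = 6.08872×10^7 km; r₂ = 2.34 × 1.496×10^8 = 3.50064×10^8 km.
Semi-major axis of the transfer orbit: a_t = (6.08872×10^7 + 3.50064×10^8)/2 = 2.054756×10^8 km.
Circular speed at r = 3.50064×10^8 km: v_c = √(μ/r) = 19.478 km/s.
Vis-viva on the transfer ellipse at r = 3.50064×10^8 km gives v_t = √[μ(2/r − 1/a_t)] = 10.603 km/s.
Δv₂ = |v_t − v_c| = |10.603 − 19.478| = 8.875 km/s.

Δv₂ = 8.88 km/s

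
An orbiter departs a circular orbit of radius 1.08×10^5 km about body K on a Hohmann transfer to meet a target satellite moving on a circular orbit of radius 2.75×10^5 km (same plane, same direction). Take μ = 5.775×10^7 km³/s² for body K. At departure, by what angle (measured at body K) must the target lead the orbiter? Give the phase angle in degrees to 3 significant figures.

φ = 75.4°

The Hohmann ellipse has a_t = (r₁ + r₂)/2 = 1.915×10^5 km.
The half-period of the transfer ellipse is t = π√(a_t³/μ) = 34640 s.
Target angular speed ω₂ = √(μ/r₂³) = 5.270×10^-5 rad/s.
Angle swept by the target during transfer: ω₂·t = 1.826 rad = 104.6°.
The orbiter traverses 180° on the transfer ellipse, so the target must lead by 180° − 104.6° = 75.4°.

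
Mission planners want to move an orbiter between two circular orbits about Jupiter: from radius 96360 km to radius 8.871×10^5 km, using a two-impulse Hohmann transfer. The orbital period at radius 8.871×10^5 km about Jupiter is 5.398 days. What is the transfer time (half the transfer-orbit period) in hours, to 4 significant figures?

From Kepler's third law T² = 4π²r³/μ at r = 8.871×10^5 km, T = 5.398 days = 5.398 × 86400 s = 4.663872×10^5 s: μ = 4π²r³/T² = 1.26702×10^8 km³/s².
Semi-major axis of the transfer orbit: a_t = (96360 + 8.871×10^5)/2 = 4.9173×10^5 km.
Transfer time t = π√(a_t³/μ) = π√((4.9173×10^5)³ / 1.26702×10^8) = 96240 s.
Converting: 96240 s ÷ 3600 s/hour = 26.73 hours.

t = 26.73 hours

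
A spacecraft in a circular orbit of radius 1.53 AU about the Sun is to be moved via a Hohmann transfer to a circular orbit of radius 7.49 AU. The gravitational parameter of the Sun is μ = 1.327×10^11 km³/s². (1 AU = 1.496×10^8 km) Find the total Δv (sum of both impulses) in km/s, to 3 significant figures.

Δv = 11.5 km/s

In km: r₁ = 1.53 × 1.496×10^8 = 2.28888×10^8 km; r₂ = 7.49 × 1.496×10^8 = 1.120504×10^9 km.
Transfer-ellipse semi-major axis a_t = (r₁ + r₂)/2 = (2.28888×10^8 + 1.120504×10^9)/2 = 6.74696×10^8 km.
Circular speed at r₁: v₁ = √(μ/r₁) = √(1.327×10^11/2.28888×10^8) = 24.0782 km/s.
Transfer-orbit speed at r₁ (v² = μ(2/r − 1/a)): v_p = √[μ(2/r₁ − 1/a_t)] = 31.0296 km/s.
First burn Δv₁ = |v_p − v₁| = 6.9514 km/s.
At r₂, v₂ = √(μ/r₂) = 10.8825 km/s.
Transfer-orbit speed at r₂: v_a = √[μ(2/r₂ − 1/a_t)] = 6.33850 km/s.
Second burn Δv₂ = |v₂ − v_a| = 4.5440 km/s.
Total Δv = Δv₁ + Δv₂ = 11.50 km/s.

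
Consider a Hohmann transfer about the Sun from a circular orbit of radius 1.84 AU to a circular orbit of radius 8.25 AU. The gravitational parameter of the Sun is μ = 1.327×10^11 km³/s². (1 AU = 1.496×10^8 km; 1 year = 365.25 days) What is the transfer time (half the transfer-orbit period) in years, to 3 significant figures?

In km: r₁ = 1.84 × 1.496×10^8 = 2.75264×10^8 km; r₂ = 8.25 × 1.496×10^8 = 1.2342×10^9 km.
Semi-major axis of the transfer orbit: a_t = (2.75264×10^8 + 1.2342×10^9)/2 = 7.54732×10^8 km.
By Kepler's third law the transfer-orbit period is T = 2π√(a_t³/μ), so t = T/2 = 1.788×10^8 s.
Converting: 1.788×10^8 s ÷ 3.15576×10^7 s/year (365.25 × 86400) = 5.67 years.

t = 5.67 years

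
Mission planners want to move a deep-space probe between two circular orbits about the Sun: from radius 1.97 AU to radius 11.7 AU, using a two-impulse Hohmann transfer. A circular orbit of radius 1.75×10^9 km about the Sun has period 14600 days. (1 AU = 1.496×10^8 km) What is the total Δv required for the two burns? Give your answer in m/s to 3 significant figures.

Δv = 10600 m/s

From Kepler's third law T² = 4π²r³/μ at r = 1.75×10^9 km, T = 14600 days = 14600 × 86400 s = 1.26144×10^9 s: μ = 4π²r³/T² = 1.32966×10^11 km³/s².
In km: r₁ = 1.97 × 1.496×10^8 = 2.94712×10^8 km; r₂ = 11.7 × 1.496×10^8 = 1.75032×10^9 km.
Semi-major axis of the transfer orbit: a_t = (2.94712×10^8 + 1.75032×10^9)/2 = 1.022516×10^9 km.
Circular speed at r₁: v₁ = √(μ/r₁) = √(1.32966×10^11/2.94712×10^8) = 21.24 km/s.
Transfer-orbit speed at r₁ (v² = μ(2/r − 1/a)): v_p = √[μ(2/r₁ − 1/a_t)] = 27.79 km/s.
First burn Δv₁ = |v_p − v₁| = 6.550 km/s.
At r₂, v₂ = √(μ/r₂) = 8.716 km/s.
Transfer-orbit speed at r₂: v_a = √[μ(2/r₂ − 1/a_t)] = 4.679 km/s.
Second burn Δv₂ = |v₂ − v_a| = 4.037 km/s.
Δv = Δv₁ + Δv₂ = 6.550 + 4.037 = 10.59 km/s.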